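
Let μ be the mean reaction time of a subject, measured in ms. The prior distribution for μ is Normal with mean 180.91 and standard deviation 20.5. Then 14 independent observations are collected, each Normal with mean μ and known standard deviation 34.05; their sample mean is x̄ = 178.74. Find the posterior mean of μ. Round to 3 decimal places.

Prior precision 1/τ₀² = 1/20.5² = 0.00237954; data precision n/σ² = 14/34.05² = 0.0120752.
Posterior precision = 0.00237954 + 0.0120752 = 0.0144547.
Posterior mean = (0.00237954·180.91 + 0.0120752·178.74) / 0.0144547 = 179.097.

Posterior mean ≈ 179.097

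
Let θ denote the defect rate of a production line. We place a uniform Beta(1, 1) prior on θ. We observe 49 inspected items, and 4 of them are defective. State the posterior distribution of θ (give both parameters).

The binomial likelihood is conjugate to the Beta prior: with 4 successes and 45 failures, the posterior is Beta(1+4, 1+45) = Beta(5, 46).

Posterior: Beta(5, 46)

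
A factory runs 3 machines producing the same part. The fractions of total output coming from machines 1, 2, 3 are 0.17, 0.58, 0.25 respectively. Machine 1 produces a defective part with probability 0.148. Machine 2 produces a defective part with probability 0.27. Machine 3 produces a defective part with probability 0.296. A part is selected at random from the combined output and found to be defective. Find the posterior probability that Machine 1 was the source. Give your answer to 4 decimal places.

P(defective|M1) = 0.148; P(defective|M2) = 0.27; P(defective|M3) = 0.296.
Prior × likelihood for each source: 0.17·0.148=0.02516, 0.58·0.27=0.1566, 0.25·0.296=0.07400. Summing gives P(defective) = 0.25576.
P(Machine 1 | defective) = 0.02516 / 0.25576 = 0.0984.

Posterior probability ≈ 0.0984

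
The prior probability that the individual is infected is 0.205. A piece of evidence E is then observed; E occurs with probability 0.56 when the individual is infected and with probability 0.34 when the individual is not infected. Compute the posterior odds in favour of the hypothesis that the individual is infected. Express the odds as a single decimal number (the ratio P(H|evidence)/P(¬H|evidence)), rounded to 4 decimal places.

Prior odds = 0.205/(1−0.205) = 0.25786. In log-odds, ln(0.25786) = -1.3553.
Add log likelihood ratio: ln(1.6471) = 0.49899.
Posterior log-odds = -0.85634, so posterior odds = exp(-0.85634) = 0.42471.

Posterior odds ≈ 0.4247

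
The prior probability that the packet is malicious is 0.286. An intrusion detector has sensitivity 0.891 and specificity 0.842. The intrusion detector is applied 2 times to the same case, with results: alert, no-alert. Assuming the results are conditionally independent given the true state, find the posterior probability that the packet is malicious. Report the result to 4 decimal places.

Posterior P(H) ≈ 0.2263

With H the event that the packet is malicious, the joint likelihood of the observed sequence is P(data|H) = 0.891·0.109 = 0.097119 and P(data|¬H) = 0.158·0.842 = 0.13304.
Bayes: P(H|data) = 0.286·0.097119 / (0.286·0.097119 + 0.714·0.13304) = 0.027776/0.12276 = 0.2263.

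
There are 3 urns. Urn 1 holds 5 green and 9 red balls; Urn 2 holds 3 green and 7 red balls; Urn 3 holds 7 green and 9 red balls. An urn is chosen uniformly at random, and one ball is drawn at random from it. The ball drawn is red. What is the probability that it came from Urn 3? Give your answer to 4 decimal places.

Posterior probability ≈ 0.2952

P(red|Urn 1) = 0.6429; P(red|Urn 2) = 0.7; P(red|Urn 3) = 0.5625.
Prior × likelihood for each source: 0.333333·0.6429=0.2143, 0.333333·0.7=0.2333, 0.333333·0.5625=0.1875. Summing gives P(red) = 0.63512.
P(Urn 3 | red) = 0.1875 / 0.63512 = 0.2952.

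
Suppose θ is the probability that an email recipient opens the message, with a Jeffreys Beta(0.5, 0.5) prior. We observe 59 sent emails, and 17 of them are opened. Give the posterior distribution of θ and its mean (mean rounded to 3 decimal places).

Posterior: Beta(17.5, 42.5); mean ≈ 0.292

The binomial likelihood is conjugate to the Beta prior: with 17 successes and 42 failures, the posterior is Beta(0.5+17, 0.5+42) = Beta(17.5, 42.5).
E[θ | data] = 17.5/(17.5+42.5) = 0.292.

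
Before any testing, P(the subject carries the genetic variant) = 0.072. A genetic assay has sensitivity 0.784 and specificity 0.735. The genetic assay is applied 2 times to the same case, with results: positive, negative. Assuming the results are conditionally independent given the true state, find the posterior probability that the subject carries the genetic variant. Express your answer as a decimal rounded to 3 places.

Let H be the event that the subject carries the genetic variant; start with P(H) = 0.072. P('positive'|H) = 0.784, P('positive'|¬H) = 0.265.
Update on result 1 ('positive'): P(H) ← 0.784·0.0720 / (0.784·0.0720 + 0.265·0.9280) = 0.056448/0.30237 = 0.1867.
Update on result 2 ('negative'): P(H) ← 0.216·0.1867 / (0.216·0.1867 + 0.735·0.8133) = 0.040324/0.63811 = 0.0632.

Posterior P(H) ≈ 0.063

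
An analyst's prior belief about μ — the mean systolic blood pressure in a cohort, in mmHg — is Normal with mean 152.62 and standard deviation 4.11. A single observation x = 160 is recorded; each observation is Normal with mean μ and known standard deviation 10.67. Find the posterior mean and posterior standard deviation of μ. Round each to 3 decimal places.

With known σ, the Normal prior is conjugate. Weight on the data is w = (n/σ²)/(n/σ² + 1/τ₀²) = 0.00878357/(0.00878357+0.0591993) = 0.12920.
Posterior mean = w·x̄ + (1−w)·μ₀ = 0.12920·160 + 0.87080·152.62 = 153.574. Posterior variance = 1/(0.00878357+0.0591993) = 14.7096, so SD = 3.835.

Posterior mean ≈ 153.574; posterior SD ≈ 3.835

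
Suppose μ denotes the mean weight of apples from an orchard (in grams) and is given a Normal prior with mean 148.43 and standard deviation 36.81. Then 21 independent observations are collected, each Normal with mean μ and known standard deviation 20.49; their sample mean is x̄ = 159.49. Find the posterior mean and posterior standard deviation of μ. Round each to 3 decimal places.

With known σ, the Normal prior is conjugate. Weight on the data is w = (n/σ²)/(n/σ² + 1/τ₀²) = 0.0500190/(0.0500190+0.00073802) = 0.98546.
Posterior mean = w·x̄ + (1−w)·μ₀ = 0.98546·159.49 + 0.014540·148.43 = 159.329. Posterior variance = 1/(0.0500190+0.00073802) = 19.7017, so SD = 4.439.

Posterior mean ≈ 159.329; posterior SD ≈ 4.439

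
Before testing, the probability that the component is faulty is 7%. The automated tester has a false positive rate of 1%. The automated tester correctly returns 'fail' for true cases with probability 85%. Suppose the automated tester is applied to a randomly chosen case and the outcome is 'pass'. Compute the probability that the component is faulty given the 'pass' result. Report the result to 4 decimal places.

Write H for 'the component is faulty'. Prior odds H:¬H = 0.07/0.93 = 0.075269. For the 'pass' outcome, the likelihood ratio is 0.15/0.99 = 0.15152.
Posterior odds = 0.075269 × 0.15152 = 0.011404, so P(H|E) = 0.011404/(1+0.011404) = 0.0113.

P(H | E) ≈ 0.0113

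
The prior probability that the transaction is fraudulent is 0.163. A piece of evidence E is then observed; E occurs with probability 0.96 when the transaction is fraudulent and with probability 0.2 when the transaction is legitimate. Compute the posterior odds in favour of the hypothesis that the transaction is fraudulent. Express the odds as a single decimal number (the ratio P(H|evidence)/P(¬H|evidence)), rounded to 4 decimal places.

Posterior odds ≈ 0.9348

Prior odds = 0.163/(1−0.163) = 0.19474. In log-odds, ln(0.19474) = -1.6361.
Add log likelihood ratio: ln(4.8000) = 1.5686.
Posterior log-odds = -0.067458, so posterior odds = exp(-0.067458) = 0.93477.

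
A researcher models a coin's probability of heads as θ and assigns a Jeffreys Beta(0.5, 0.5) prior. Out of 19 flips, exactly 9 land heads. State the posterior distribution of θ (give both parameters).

The binomial likelihood is conjugate to the Beta prior: with 9 successes and 10 failures, the posterior is Beta(0.5+9, 0.5+10) = Beta(9.5, 10.5).

Posterior: Beta(9.5, 10.5)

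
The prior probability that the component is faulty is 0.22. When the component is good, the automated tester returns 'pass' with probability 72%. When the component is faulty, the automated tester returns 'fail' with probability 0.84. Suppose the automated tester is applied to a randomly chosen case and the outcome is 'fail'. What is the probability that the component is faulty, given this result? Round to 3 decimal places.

Let H be the event that the component is faulty. P(H) = 0.22, so P(¬H) = 0.78. With E the 'fail' result, P(E|H) = 0.84 and P(E|¬H) = 0.28.
P(E) = 0.84·0.22 + 0.28·0.78 = 0.18480 + 0.21840 = 0.40320.
By Bayes' theorem, P(H|E) = 0.18480 / 0.40320 = 0.458.

P(H | E) ≈ 0.458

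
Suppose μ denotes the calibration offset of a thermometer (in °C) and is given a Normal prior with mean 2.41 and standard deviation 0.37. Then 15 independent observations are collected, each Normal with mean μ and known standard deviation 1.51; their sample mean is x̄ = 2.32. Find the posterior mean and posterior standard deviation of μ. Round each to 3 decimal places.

Posterior mean ≈ 2.367; posterior SD ≈ 0.268

Prior precision 1/τ₀² = 1/0.37² = 7.30460; data precision n/σ² = 15/1.51² = 6.57866.
Posterior precision = 7.30460 + 6.57866 = 13.8833, giving posterior SD = 1/√13.8833 = 0.268.
Posterior mean = (7.30460·2.41 + 6.57866·2.32) / 13.8833 = 2.367.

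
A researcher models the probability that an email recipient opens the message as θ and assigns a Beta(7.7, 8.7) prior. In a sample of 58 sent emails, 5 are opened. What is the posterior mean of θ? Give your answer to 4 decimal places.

Posterior mean ≈ 0.1707

The binomial likelihood is conjugate to the Beta prior: with 5 successes and 53 failures, the posterior is Beta(7.7+5, 8.7+53) = Beta(12.7, 61.7).
Posterior mean = α/(α+β) = 12.7/74.4 = 0.1707.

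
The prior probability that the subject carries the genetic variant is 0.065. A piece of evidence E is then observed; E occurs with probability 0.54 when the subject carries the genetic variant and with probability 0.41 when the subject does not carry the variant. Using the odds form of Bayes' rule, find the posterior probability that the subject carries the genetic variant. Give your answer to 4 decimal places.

Posterior probability ≈ 0.0839

Prior odds = 0.065/(1−0.065) = 0.069519. In log-odds, ln(0.069519) = -2.6662.
Add log likelihood ratio: ln(1.3171) = 0.27541.
Posterior log-odds = -2.3907, so posterior odds = exp(-2.3907) = 0.091561. Converting, P(H|E) = 0.091561/1.0916 = 0.0839.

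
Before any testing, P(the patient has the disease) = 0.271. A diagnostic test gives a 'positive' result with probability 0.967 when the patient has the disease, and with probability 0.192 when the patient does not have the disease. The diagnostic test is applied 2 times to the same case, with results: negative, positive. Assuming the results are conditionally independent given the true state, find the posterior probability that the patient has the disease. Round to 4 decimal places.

Posterior P(H) ≈ 0.0710

With H the event that the patient has the disease, the joint likelihood of the observed sequence is P(data|H) = 0.033·0.967 = 0.031911 and P(data|¬H) = 0.808·0.192 = 0.15514.
Bayes: P(H|data) = 0.271·0.031911 / (0.271·0.031911 + 0.729·0.15514) = 0.0086479/0.12174 = 0.0710.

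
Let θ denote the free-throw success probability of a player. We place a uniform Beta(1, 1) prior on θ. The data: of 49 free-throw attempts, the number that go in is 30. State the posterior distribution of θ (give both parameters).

Posterior: Beta(31, 20)

Observing 30 successes and 19 failures updates Beta(1, 1) by adding the success and failure counts to the two shape parameters: α = 1+30 = 31, β = 1+19 = 20.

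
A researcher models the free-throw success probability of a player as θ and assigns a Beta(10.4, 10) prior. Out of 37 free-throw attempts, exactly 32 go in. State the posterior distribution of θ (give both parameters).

The binomial likelihood is conjugate to the Beta prior: with 32 successes and 5 failures, the posterior is Beta(10.4+32, 10+5) = Beta(42.4, 15).

Posterior: Beta(42.4, 15)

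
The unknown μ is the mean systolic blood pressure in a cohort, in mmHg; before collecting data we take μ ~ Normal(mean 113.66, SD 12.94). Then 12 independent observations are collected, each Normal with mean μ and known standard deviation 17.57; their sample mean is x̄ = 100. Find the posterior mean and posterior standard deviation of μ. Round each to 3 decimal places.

Posterior mean ≈ 101.819; posterior SD ≈ 4.722

With known σ, the Normal prior is conjugate. Weight on the data is w = (n/σ²)/(n/σ² + 1/τ₀²) = 0.0388721/(0.0388721+0.00597216) = 0.86682.
Posterior mean = w·x̄ + (1−w)·μ₀ = 0.86682·100 + 0.13318·113.66 = 101.819. Posterior variance = 1/(0.0388721+0.00597216) = 22.2994, so SD = 4.722.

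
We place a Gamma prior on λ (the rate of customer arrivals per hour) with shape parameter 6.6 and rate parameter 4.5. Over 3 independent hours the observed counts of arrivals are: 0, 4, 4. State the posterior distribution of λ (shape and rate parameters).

Total count ∑xᵢ = 8 over n = 3 hours.
Gamma is conjugate to the Poisson likelihood: posterior is Gamma(shape = 6.6+8 = 14.6, rate = 4.5+3 = 7.5).

Posterior: Gamma(shape=14.6, rate=7.5)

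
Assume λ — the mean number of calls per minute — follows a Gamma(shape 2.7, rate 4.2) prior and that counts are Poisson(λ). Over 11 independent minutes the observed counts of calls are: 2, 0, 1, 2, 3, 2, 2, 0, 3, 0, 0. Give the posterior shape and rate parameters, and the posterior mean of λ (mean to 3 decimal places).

Total count ∑xᵢ = 15 over n = 11 minutes.
Gamma is conjugate to the Poisson likelihood: posterior is Gamma(shape = 2.7+15 = 17.7, rate = 4.2+11 = 15.2).
E[λ | data] = 17.7/15.2 = 1.164.

Posterior: Gamma(shape=17.7, rate=15.2); mean ≈ 1.164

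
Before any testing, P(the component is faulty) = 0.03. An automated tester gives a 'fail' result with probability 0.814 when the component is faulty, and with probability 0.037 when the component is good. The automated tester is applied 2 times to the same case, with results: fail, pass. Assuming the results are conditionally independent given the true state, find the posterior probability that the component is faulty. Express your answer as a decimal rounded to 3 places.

Posterior P(H) ≈ 0.116

With H the event that the component is faulty, the joint likelihood of the observed sequence is P(data|H) = 0.814·0.186 = 0.15140 and P(data|¬H) = 0.037·0.963 = 0.035631.
Bayes: P(H|data) = 0.03·0.15140 / (0.03·0.15140 + 0.97·0.035631) = 0.0045421/0.039104 = 0.1162.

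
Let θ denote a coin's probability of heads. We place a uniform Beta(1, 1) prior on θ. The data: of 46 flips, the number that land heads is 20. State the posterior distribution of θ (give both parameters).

Posterior: Beta(21, 27)

Observing 20 successes and 26 failures updates Beta(1, 1) by adding the success and failure counts to the two shape parameters: α = 1+20 = 21, β = 1+26 = 27.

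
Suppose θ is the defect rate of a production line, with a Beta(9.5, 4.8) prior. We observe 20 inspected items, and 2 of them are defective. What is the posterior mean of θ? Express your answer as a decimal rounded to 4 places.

Observing 2 successes and 18 failures updates Beta(9.5, 4.8) by adding the success and failure counts to the two shape parameters: α = 9.5+2 = 11.5, β = 4.8+18 = 22.8.
Posterior mean = α/(α+β) = 11.5/34.3 = 0.3353.

Posterior mean ≈ 0.3353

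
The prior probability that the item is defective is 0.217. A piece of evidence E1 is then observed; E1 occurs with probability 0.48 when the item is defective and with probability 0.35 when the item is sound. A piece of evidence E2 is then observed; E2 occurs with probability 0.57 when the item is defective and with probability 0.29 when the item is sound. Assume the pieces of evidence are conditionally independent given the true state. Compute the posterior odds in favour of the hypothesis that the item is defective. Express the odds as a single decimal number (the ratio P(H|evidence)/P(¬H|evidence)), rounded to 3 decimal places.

Prior odds = 0.217/(1−0.217) = 0.27714.
Likelihood ratio for E1 = 0.48/0.35 = 1.3714.
Likelihood ratio for E2 = 0.57/0.29 = 1.9655.
Posterior odds = prior odds × LR₁ × LR₂ = 0.74705.

Posterior odds ≈ 0.747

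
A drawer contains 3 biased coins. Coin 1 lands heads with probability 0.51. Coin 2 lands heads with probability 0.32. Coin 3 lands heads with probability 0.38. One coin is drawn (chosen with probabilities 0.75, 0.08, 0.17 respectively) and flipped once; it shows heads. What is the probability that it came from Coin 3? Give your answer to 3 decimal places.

Tabulate prior·likelihood by source: [1] prior 0.75, lik 0.51, product 0.3825; [2] prior 0.08, lik 0.32, product 0.02560; [3] prior 0.17, lik 0.38, product 0.06460.
Normalizing constant = 0.47270; the posterior for Coin 3 is its product over the sum, 0.06460/0.47270 = 0.137.

Posterior probability ≈ 0.137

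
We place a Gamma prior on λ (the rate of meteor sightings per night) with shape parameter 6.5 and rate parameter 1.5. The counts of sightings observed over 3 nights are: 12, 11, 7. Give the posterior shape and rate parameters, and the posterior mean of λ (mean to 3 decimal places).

The Poisson likelihood adds the total count to the shape and the number of exposure periods to the rate. Here ∑xᵢ = 30 and n = 3, so shape 6.5→36.5 and rate 1.5→4.5.
E[λ | data] = 36.5/4.5 = 8.111.

Posterior: Gamma(shape=36.5, rate=4.5); mean ≈ 8.111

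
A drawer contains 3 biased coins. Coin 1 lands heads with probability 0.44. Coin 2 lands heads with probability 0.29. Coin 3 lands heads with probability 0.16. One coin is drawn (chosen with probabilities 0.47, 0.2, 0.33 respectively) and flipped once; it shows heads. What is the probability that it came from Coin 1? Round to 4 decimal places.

Posterior probability ≈ 0.6511

Tabulate prior·likelihood by source: [1] prior 0.47, lik 0.44, product 0.2068; [2] prior 0.2, lik 0.29, product 0.05800; [3] prior 0.33, lik 0.16, product 0.05280.
Normalizing constant = 0.31760; the posterior for Coin 1 is its product over the sum, 0.2068/0.31760 = 0.6511.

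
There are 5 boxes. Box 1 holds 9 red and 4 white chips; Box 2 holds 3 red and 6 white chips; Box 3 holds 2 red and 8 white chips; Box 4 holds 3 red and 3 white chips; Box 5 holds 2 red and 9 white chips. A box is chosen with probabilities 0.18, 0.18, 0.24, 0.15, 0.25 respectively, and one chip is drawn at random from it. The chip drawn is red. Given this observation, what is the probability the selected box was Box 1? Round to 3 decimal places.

Posterior probability ≈ 0.353

Tabulate prior·likelihood by source: [1] prior 0.18, lik 0.6923, product 0.1246; [2] prior 0.18, lik 0.3333, product 0.06000; [3] prior 0.24, lik 0.2, product 0.04800; [4] prior 0.15, lik 0.5, product 0.07500; [5] prior 0.25, lik 0.1818, product 0.04545.
Normalizing constant = 0.35307; the posterior for Box 1 is its product over the sum, 0.1246/0.35307 = 0.353.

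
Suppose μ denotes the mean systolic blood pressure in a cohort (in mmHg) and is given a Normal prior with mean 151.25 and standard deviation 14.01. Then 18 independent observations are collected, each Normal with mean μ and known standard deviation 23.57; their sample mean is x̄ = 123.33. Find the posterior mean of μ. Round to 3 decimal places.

Posterior mean ≈ 127.124

With known σ, the Normal prior is conjugate. Weight on the data is w = (n/σ²)/(n/σ² + 1/τ₀²) = 0.0324006/(0.0324006+0.00509476) = 0.86412.
Posterior mean = w·x̄ + (1−w)·μ₀ = 0.86412·123.33 + 0.13588·151.25 = 127.124.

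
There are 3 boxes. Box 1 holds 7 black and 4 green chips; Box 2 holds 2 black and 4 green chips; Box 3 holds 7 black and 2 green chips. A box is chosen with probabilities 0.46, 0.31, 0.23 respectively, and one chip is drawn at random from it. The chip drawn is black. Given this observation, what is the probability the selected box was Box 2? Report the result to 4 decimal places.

Posterior probability ≈ 0.1797

P(black|Box 1) = 0.6364; P(black|Box 2) = 0.3333; P(black|Box 3) = 0.7778.
Prior × likelihood for each source: 0.46·0.6364=0.2927, 0.31·0.3333=0.1033, 0.23·0.7778=0.1789. Summing gives P(black) = 0.57495.
P(Box 2 | black) = 0.1033 / 0.57495 = 0.1797.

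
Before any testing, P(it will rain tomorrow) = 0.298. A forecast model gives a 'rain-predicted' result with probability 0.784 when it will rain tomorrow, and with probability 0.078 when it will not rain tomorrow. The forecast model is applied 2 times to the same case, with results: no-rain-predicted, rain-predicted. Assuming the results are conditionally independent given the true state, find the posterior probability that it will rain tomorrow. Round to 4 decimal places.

Posterior P(H) ≈ 0.4999

With H the event that it will rain tomorrow, the joint likelihood of the observed sequence is P(data|H) = 0.216·0.784 = 0.16934 and P(data|¬H) = 0.922·0.078 = 0.071916.
Bayes: P(H|data) = 0.298·0.16934 / (0.298·0.16934 + 0.702·0.071916) = 0.050465/0.10095 = 0.4999.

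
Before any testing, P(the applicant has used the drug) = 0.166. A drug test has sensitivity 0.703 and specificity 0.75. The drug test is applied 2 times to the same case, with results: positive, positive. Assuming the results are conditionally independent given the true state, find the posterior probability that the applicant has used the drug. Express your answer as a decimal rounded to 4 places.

Posterior P(H) ≈ 0.6115

Let H be the event that the applicant has used the drug; start with P(H) = 0.166. P('positive'|H) = 0.703, P('positive'|¬H) = 0.25.
Update on result 1 ('positive'): P(H) ← 0.703·0.1660 / (0.703·0.1660 + 0.25·0.8340) = 0.11670/0.32520 = 0.3589.
Update on result 2 ('positive'): P(H) ← 0.703·0.3589 / (0.703·0.3589 + 0.25·0.6411) = 0.25227/0.41256 = 0.6115.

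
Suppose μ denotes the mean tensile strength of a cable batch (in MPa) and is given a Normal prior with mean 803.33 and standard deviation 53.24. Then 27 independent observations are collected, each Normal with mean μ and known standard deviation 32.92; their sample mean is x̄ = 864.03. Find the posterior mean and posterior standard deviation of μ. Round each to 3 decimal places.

With known σ, the Normal prior is conjugate. Weight on the data is w = (n/σ²)/(n/σ² + 1/τ₀²) = 0.0249140/(0.0249140+0.00035280) = 0.98604.
Posterior mean = w·x̄ + (1−w)·μ₀ = 0.98604·864.03 + 0.013963·803.33 = 863.182. Posterior variance = 1/(0.0249140+0.00035280) = 39.5776, so SD = 6.291.

Posterior mean ≈ 863.182; posterior SD ≈ 6.291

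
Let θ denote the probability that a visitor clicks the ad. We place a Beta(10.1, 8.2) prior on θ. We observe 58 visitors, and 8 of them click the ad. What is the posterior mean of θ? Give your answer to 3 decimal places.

The binomial likelihood is conjugate to the Beta prior: with 8 successes and 50 failures, the posterior is Beta(10.1+8, 8.2+50) = Beta(18.1, 58.2).
E[θ | data] = 18.1/(18.1+58.2) = 0.237.

Posterior mean ≈ 0.237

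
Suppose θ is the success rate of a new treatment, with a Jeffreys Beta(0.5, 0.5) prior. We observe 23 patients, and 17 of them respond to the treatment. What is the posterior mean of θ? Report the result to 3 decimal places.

Observing 17 successes and 6 failures updates Beta(0.5, 0.5) by adding the success and failure counts to the two shape parameters: α = 0.5+17 = 17.5, β = 0.5+6 = 6.5.
Posterior mean = α/(α+β) = 17.5/24 = 0.729.

Posterior mean ≈ 0.729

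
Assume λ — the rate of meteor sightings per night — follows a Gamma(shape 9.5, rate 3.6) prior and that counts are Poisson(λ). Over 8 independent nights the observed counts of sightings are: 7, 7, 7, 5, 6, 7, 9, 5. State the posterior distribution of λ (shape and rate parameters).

Total count ∑xᵢ = 53 over n = 8 nights.
Gamma is conjugate to the Poisson likelihood: posterior is Gamma(shape = 9.5+53 = 62.5, rate = 3.6+8 = 11.6).

Posterior: Gamma(shape=62.5, rate=11.6)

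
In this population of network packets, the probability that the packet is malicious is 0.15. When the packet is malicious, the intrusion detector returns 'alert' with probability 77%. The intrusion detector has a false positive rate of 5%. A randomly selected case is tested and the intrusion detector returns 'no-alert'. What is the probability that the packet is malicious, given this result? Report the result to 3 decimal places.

P(H | E) ≈ 0.041

Let H be the event that the packet is malicious. P(H) = 0.15, so P(¬H) = 0.85. With E the 'no-alert' result, P(E|H) = 0.23 and P(E|¬H) = 0.95.
P(E) = 0.23·0.15 + 0.95·0.85 = 0.034500 + 0.80750 = 0.84200.
By Bayes' theorem, P(H|E) = 0.034500 / 0.84200 = 0.041.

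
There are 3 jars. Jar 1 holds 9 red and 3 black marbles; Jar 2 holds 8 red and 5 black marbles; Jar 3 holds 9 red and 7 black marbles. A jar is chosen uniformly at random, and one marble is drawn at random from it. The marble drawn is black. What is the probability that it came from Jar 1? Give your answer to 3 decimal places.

P(black|Jar 1) = 0.25; P(black|Jar 2) = 0.3846; P(black|Jar 3) = 0.4375.
Prior × likelihood for each source: 0.333333·0.25=0.08333, 0.333333·0.3846=0.1282, 0.333333·0.4375=0.1458. Summing gives P(black) = 0.35737.
P(Jar 1 | black) = 0.08333 / 0.35737 = 0.233.

Posterior probability ≈ 0.233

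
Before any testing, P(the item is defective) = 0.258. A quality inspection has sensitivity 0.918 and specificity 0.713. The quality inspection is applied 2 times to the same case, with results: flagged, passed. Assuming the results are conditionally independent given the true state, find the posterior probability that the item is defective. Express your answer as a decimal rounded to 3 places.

Posterior P(H) ≈ 0.113

With H the event that the item is defective, the joint likelihood of the observed sequence is P(data|H) = 0.918·0.082 = 0.075276 and P(data|¬H) = 0.287·0.713 = 0.20463.
Bayes: P(H|data) = 0.258·0.075276 / (0.258·0.075276 + 0.742·0.20463) = 0.019421/0.17126 = 0.1134.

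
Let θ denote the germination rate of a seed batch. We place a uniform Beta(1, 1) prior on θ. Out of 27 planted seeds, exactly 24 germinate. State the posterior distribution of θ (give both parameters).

Observing 24 successes and 3 failures updates Beta(1, 1) by adding the success and failure counts to the two shape parameters: α = 1+24 = 25, β = 1+3 = 4.

Posterior: Beta(25, 4)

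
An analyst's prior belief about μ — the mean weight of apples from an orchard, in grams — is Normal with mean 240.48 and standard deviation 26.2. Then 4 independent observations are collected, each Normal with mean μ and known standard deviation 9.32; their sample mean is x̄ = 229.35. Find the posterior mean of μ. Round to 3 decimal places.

Posterior mean ≈ 229.691

Prior precision 1/τ₀² = 1/26.2² = 0.00145679; data precision n/σ² = 4/9.32² = 0.0460498.
Posterior precision = 0.00145679 + 0.0460498 = 0.0475066.
Posterior mean = (0.00145679·240.48 + 0.0460498·229.35) / 0.0475066 = 229.691.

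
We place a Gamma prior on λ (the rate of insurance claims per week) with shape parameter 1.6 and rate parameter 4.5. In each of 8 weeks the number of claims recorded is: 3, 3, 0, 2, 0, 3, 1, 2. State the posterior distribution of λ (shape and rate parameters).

Posterior: Gamma(shape=15.6, rate=12.5)

The Poisson likelihood adds the total count to the shape and the number of exposure periods to the rate. Here ∑xᵢ = 14 and n = 8, so shape 1.6→15.6 and rate 4.5→12.5.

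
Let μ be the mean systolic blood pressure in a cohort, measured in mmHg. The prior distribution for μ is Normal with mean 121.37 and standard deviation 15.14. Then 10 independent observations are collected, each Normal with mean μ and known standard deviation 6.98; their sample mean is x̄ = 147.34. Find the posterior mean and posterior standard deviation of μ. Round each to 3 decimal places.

With known σ, the Normal prior is conjugate. Weight on the data is w = (n/σ²)/(n/σ² + 1/τ₀²) = 0.205253/(0.205253+0.00436263) = 0.97919.
Posterior mean = w·x̄ + (1−w)·μ₀ = 0.97919·147.34 + 0.020813·121.37 = 146.799. Posterior variance = 1/(0.205253+0.00436263) = 4.77064, so SD = 2.184.

Posterior mean ≈ 146.799; posterior SD ≈ 2.184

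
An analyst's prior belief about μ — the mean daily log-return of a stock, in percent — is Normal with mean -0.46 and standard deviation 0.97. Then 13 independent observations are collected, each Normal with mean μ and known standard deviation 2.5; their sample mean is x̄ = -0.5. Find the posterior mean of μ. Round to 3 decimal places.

With known σ, the Normal prior is conjugate. Weight on the data is w = (n/σ²)/(n/σ² + 1/τ₀²) = 2.08000/(2.08000+1.06281) = 0.66183.
Posterior mean = w·x̄ + (1−w)·μ₀ = 0.66183·-0.5 + 0.33817·-0.46 = -0.486.

Posterior mean ≈ -0.486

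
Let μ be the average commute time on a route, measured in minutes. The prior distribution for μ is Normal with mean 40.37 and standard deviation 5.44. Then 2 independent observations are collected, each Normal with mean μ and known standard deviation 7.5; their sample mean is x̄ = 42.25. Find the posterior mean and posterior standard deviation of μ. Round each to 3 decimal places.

Prior precision 1/τ₀² = 1/5.44² = 0.0337911; data precision n/σ² = 2/7.5² = 0.0355556.
Posterior precision = 0.0337911 + 0.0355556 = 0.0693466, giving posterior SD = 1/√0.0693466 = 3.797.
Posterior mean = (0.0337911·40.37 + 0.0355556·42.25) / 0.0693466 = 41.334.

Posterior mean ≈ 41.334; posterior SD ≈ 3.797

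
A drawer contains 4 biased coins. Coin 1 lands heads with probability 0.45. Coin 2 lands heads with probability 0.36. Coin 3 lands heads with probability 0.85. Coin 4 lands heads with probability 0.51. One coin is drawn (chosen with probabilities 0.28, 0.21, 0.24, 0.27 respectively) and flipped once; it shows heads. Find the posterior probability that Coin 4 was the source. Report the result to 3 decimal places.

Posterior probability ≈ 0.253

P(heads|C1) = 0.45; P(heads|C2) = 0.36; P(heads|C3) = 0.85; P(heads|C4) = 0.51.
Prior × likelihood for each source: 0.28·0.45=0.1260, 0.21·0.36=0.07560, 0.24·0.85=0.2040, 0.27·0.51=0.1377. Summing gives P(heads) = 0.54330.
P(Coin 4 | heads) = 0.1377 / 0.54330 = 0.253.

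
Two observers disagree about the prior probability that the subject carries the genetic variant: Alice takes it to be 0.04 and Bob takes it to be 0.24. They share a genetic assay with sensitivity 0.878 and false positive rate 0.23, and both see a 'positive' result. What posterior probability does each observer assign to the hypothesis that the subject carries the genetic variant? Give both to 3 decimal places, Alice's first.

Alice: 0.137; Bob: 0.547

The likelihood ratio for a 'positive' result is 0.878/0.23 = 3.8174.
Alice: prior odds 0.04/0.96 = 0.041667; posterior odds 0.15906; posterior probability 0.137.
Bob: prior odds 0.24/0.76 = 0.31579; posterior odds 1.2055; posterior probability 0.547.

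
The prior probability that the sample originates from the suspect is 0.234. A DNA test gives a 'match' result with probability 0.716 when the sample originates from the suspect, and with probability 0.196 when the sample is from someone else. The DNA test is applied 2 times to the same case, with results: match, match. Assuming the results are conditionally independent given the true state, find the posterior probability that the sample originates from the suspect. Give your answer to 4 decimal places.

Posterior P(H) ≈ 0.8030

Let H be the event that the sample originates from the suspect; start with P(H) = 0.234. P('match'|H) = 0.716, P('match'|¬H) = 0.196.
Update on result 1 ('match'): P(H) ← 0.716·0.2340 / (0.716·0.2340 + 0.196·0.7660) = 0.16754/0.31768 = 0.5274.
Update on result 2 ('match'): P(H) ← 0.716·0.5274 / (0.716·0.5274 + 0.196·0.4726) = 0.37762/0.47025 = 0.8030.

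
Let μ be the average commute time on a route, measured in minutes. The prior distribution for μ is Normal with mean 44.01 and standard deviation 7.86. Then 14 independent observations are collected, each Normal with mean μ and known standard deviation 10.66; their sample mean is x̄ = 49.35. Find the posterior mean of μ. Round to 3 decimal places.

Posterior mean ≈ 48.730

Prior precision 1/τ₀² = 1/7.86² = 0.0161866; data precision n/σ² = 14/10.66² = 0.123201.
Posterior precision = 0.0161866 + 0.123201 = 0.139387.
Posterior mean = (0.0161866·44.01 + 0.123201·49.35) / 0.139387 = 48.730.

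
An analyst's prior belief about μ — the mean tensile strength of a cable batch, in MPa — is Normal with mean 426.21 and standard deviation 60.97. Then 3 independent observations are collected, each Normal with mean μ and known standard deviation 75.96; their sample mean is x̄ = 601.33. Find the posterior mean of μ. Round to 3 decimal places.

With known σ, the Normal prior is conjugate. Weight on the data is w = (n/σ²)/(n/σ² + 1/τ₀²) = 0.00051994/(0.00051994+0.00026901) = 0.65903.
Posterior mean = w·x̄ + (1−w)·μ₀ = 0.65903·601.33 + 0.34097·426.21 = 541.619.

Posterior mean ≈ 541.619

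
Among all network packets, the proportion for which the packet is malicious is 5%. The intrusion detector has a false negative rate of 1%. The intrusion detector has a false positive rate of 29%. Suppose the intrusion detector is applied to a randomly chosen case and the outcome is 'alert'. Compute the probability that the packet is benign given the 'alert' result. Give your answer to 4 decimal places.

P(¬H | E) ≈ 0.8477

Let H be the event that the packet is malicious. P(H) = 0.05, so P(¬H) = 0.95. With E the 'alert' result, P(E|H) = 0.99 and P(E|¬H) = 0.29.
P(E) = 0.99·0.05 + 0.29·0.95 = 0.049500 + 0.27550 = 0.32500.
By Bayes' theorem, P(H|E) = 0.049500 / 0.32500 = 0.1523. Hence P(¬H|E) = 1 − 0.1523 = 0.8477.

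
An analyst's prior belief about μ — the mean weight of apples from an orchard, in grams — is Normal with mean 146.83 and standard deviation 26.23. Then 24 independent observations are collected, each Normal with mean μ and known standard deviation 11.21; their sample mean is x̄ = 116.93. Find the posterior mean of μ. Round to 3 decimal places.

Prior precision 1/τ₀² = 1/26.23² = 0.00145346; data precision n/σ² = 24/11.21² = 0.190985.
Posterior precision = 0.00145346 + 0.190985 = 0.192439.
Posterior mean = (0.00145346·146.83 + 0.190985·116.93) / 0.192439 = 117.156.

Posterior mean ≈ 117.156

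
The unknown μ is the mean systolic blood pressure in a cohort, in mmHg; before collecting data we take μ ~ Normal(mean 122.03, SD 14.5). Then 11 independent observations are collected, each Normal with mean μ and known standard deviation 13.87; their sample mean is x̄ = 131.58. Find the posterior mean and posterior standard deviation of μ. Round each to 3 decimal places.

Posterior mean ≈ 130.847; posterior SD ≈ 4.018

With known σ, the Normal prior is conjugate. Weight on the data is w = (n/σ²)/(n/σ² + 1/τ₀²) = 0.0571794/(0.0571794+0.00475624) = 0.92321.
Posterior mean = w·x̄ + (1−w)·μ₀ = 0.92321·131.58 + 0.076793·122.03 = 130.847. Posterior variance = 1/(0.0571794+0.00475624) = 16.1458, so SD = 4.018.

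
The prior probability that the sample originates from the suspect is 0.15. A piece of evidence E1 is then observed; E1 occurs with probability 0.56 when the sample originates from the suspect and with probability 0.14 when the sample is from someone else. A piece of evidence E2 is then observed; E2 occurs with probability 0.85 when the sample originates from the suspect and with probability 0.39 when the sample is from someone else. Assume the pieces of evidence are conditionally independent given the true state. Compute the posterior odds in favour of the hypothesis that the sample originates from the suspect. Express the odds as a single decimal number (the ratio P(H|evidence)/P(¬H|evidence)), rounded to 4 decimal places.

Prior odds = 0.15/(1−0.15) = 0.17647. In log-odds, ln(0.17647) = -1.7346.
Add log likelihood ratios: ln(4.0000) + ln(2.1795) = 2.1654.
Posterior log-odds = 0.43078, so posterior odds = exp(0.43078) = 1.5385.

Posterior odds ≈ 1.5385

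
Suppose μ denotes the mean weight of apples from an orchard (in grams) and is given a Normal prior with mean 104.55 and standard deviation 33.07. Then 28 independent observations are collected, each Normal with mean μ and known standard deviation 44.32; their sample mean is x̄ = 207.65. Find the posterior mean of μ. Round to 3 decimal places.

Posterior mean ≈ 201.435

With known σ, the Normal prior is conjugate. Weight on the data is w = (n/σ²)/(n/σ² + 1/τ₀²) = 0.0142547/(0.0142547+0.00091439) = 0.93972.
Posterior mean = w·x̄ + (1−w)·μ₀ = 0.93972·207.65 + 0.060280·104.55 = 201.435.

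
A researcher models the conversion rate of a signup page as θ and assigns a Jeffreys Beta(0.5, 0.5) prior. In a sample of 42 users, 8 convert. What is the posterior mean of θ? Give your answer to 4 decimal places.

Posterior mean ≈ 0.1977

Observing 8 successes and 34 failures updates Beta(0.5, 0.5) by adding the success and failure counts to the two shape parameters: α = 0.5+8 = 8.5, β = 0.5+34 = 34.5.
Posterior mean = α/(α+β) = 8.5/43 = 0.1977.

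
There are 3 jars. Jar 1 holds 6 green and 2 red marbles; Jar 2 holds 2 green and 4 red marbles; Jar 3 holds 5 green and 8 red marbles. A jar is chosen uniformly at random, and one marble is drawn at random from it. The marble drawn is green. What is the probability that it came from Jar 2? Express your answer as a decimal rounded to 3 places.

P(green|Jar 1) = 0.75; P(green|Jar 2) = 0.3333; P(green|Jar 3) = 0.3846.
Prior × likelihood for each source: 0.333333·0.75=0.2500, 0.333333·0.3333=0.1111, 0.333333·0.3846=0.1282. Summing gives P(green) = 0.48932.
P(Jar 2 | green) = 0.1111 / 0.48932 = 0.227.

Posterior probability ≈ 0.227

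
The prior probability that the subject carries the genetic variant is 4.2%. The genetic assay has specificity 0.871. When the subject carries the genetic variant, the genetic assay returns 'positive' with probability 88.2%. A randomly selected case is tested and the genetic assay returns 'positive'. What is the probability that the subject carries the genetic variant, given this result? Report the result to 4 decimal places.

P(H | E) ≈ 0.2306

Write H for 'the subject carries the genetic variant'. Prior odds H:¬H = 0.042/0.958 = 0.043841. For the 'positive' outcome, the likelihood ratio is 0.882/0.129 = 6.8372.
Posterior odds = 0.043841 × 6.8372 = 0.29975, so P(H|E) = 0.29975/(1+0.29975) = 0.2306.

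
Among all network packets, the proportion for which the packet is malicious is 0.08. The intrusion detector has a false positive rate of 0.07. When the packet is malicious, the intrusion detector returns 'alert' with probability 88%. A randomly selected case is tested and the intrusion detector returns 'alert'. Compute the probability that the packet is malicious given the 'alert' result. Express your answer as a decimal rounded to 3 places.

Let H be the event that the packet is malicious. P(H) = 0.08, so P(¬H) = 0.92. With E the 'alert' result, P(E|H) = 0.88 and P(E|¬H) = 0.07.
P(E) = 0.88·0.08 + 0.07·0.92 = 0.070400 + 0.064400 = 0.13480.
By Bayes' theorem, P(H|E) = 0.070400 / 0.13480 = 0.522.

P(H | E) ≈ 0.522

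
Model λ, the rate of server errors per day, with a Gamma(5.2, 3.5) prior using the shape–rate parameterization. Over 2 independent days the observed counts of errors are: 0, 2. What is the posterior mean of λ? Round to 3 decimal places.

Total count ∑xᵢ = 2 over n = 2 days.
Gamma is conjugate to the Poisson likelihood: posterior is Gamma(shape = 5.2+2 = 7.2, rate = 3.5+2 = 5.5).
Posterior mean = shape/rate = 7.2/5.5 = 1.309.

Posterior mean ≈ 1.309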